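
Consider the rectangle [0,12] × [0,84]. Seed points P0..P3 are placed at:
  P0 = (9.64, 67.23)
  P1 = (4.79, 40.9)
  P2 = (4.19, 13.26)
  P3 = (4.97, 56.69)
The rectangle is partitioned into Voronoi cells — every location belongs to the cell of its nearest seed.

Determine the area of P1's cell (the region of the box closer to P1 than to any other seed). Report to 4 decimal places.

1. box [0,12]×[0,84]: [(0, 0) (12, 0) (12, 84) (0, 84)]
2. ⊥bis P1·P0 via (7.215,54.065): [(0, 55.394) (0, 0) (12, 0) (12, 53.1836)]  |A|=651.4656
3. ⊥bis P1·P2 via (4.49,27.08): [(0, 55.394) (0, 27.1775) (12, 26.917) (12, 53.1836)]  |A|=326.899
4. ⊥bis P1·P3 via (4.88,48.795): [(0, 48.8506) (0, 27.1775) (12, 26.917) (12, 48.7138)]  |A|=260.8201
5. canonical 4-gon: [(0, 48.8506) (0, 27.1775) (12, 26.917) (12, 48.7138)]
6. shoelace: 260.8201

Area of P1's cell: 260.8201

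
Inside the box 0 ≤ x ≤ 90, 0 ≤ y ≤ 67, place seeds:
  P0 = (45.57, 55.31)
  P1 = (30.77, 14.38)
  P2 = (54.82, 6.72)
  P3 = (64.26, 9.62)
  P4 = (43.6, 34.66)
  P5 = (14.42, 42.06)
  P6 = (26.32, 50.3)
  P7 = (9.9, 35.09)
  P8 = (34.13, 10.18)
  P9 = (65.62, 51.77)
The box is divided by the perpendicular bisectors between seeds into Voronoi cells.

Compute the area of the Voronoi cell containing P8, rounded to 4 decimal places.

Area of P8's cell: 303.5735

1. box [0,90]×[0,67]: [(0, 0) (90, 0) (90, 67) (0, 67)]
2. ⊥bis P8·P0 via (39.85,32.745): [(0, 42.8466) (0, 0) (90, 0) (90, 20.0325)]  |A|=2829.5574
3. ⊥bis P8·P1 via (32.45,12.28): [(53.6565, 29.2452) (17.1, 0) (90, 0) (90, 20.0325)]  |A|=1430.0126
4. ⊥bis P8·P2 via (44.475,8.45): [(47.0716, 23.9773) (17.1, 0) (43.0619, 0)]  |A|=311.2483
5. ⊥bis P8·P3 via (49.195,9.9): [(47.0716, 23.9773) (17.1, 0) (43.0619, 0)]  |A|=311.2483
6. ⊥bis P8·P4 via (38.865,22.42): [(46.3284, 19.5328) (43.0846, 20.7877) (17.1, 0) (43.0619, 0)]  |A|=303.5735
7. ⊥bis P8·P5 via (24.275,26.12): [(46.3284, 19.5328) (43.0846, 20.7877) (17.1, 0) (43.0619, 0)]  |A|=303.5735
8. ⊥bis P8·P6 via (30.225,30.24): [(46.3284, 19.5328) (43.0846, 20.7877) (17.1, 0) (43.0619, 0)]  |A|=303.5735
9. ⊥bis P8·P7 via (22.015,22.635): [(46.3284, 19.5328) (43.0846, 20.7877) (17.1, 0) (43.0619, 0)]  |A|=303.5735
10. ⊥bis P8·P9 via (49.875,30.975): [(46.3284, 19.5328) (43.0846, 20.7877) (17.1, 0) (43.0619, 0)]  |A|=303.5735
11. canonical 4-gon: [(46.3284, 19.5328) (43.0846, 20.7877) (17.1, 0) (43.0619, 0)]
12. shoelace: 303.5735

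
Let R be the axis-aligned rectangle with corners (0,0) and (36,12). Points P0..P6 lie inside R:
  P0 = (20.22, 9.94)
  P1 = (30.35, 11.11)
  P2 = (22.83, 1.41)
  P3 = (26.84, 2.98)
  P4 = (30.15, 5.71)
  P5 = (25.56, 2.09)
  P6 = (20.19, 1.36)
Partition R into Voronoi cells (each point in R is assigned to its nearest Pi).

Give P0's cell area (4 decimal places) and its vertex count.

1. box [0,36]×[0,12]: [(0, 0) (36, 0) (36, 12) (0, 12)]
2. ⊥bis P0·P1 via (25.285,10.525): [(0, 0) (26.5006, 0) (25.1146, 12) (0, 12)]  |A|=309.6916
3. ⊥bis P0·P2 via (21.525,5.675): [(0, 0) (2.978, 0) (25.6977, 6.9518) (25.1146, 12) (0, 12)]  |A|=227.9297
4. ⊥bis P0·P3 via (23.53,6.46): [(0, 0) (2.978, 0) (23.2642, 6.2071) (25.5343, 8.3664) (25.1146, 12) (0, 12)]  |A|=226.1475
5. ⊥bis P0·P4 via (25.185,7.825): [(0, 0) (2.978, 0) (23.2642, 6.2071) (25.3348, 8.1766) (25.509, 8.5856) (25.1146, 12) (0, 12)]  |A|=226.1233
6. ⊥bis P0·P5 via (22.89,6.015): [(0, 0) (2.978, 0) (23.0975, 6.1562) (23.4944, 6.4262) (25.3348, 8.1766) (25.509, 8.5856) (25.1146, 12) (0, 12)]  |A|=226.1109
7. ⊥bis P0·P6 via (20.205,5.65): [(0, 5.7206) (21.4293, 5.6457) (23.0975, 6.1562) (23.4944, 6.4262) (25.3348, 8.1766) (25.509, 8.5856) (25.1146, 12) (0, 12)]  |A|=156.4097
8. canonical 8-gon: [(0, 5.7206) (21.4293, 5.6457) (23.0975, 6.1562) (23.4944, 6.4262) (25.3348, 8.1766) (25.509, 8.5856) (25.1146, 12) (0, 12)]
9. shoelace: 156.4097

Area of P0's cell: 156.4097 (8 vertices)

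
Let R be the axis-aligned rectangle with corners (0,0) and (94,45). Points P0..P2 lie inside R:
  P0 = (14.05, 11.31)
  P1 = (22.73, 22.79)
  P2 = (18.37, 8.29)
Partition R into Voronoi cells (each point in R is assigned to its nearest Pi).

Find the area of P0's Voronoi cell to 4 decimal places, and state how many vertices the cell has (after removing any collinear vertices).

Area of P0's cell: 386.9734 (4 vertices)

1. box [0,94]×[0,45]: [(0, 0) (94, 0) (94, 45) (0, 45)]
2. ⊥bis P0·P1 via (18.39,17.05): [(0, 30.9546) (0, 0) (40.94, 0)]  |A|=633.6414
3. ⊥bis P0·P2 via (16.21,9.8): [(20.2795, 15.6213) (0, 30.9546) (0, 0) (9.3591, 0)]  |A|=386.9734
4. canonical 4-gon: [(20.2795, 15.6213) (0, 30.9546) (0, 0) (9.3591, 0)]
5. shoelace: 386.9734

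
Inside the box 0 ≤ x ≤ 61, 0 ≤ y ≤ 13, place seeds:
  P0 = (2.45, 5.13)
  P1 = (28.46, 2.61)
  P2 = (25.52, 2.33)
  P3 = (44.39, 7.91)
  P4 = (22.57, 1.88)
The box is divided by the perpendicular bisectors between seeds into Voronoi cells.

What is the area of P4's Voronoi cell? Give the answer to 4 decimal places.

Area of P4's cell: 134.9503

1. box [0,61]×[0,13]: [(0, 0) (61, 0) (61, 13) (0, 13)]
2. ⊥bis P4·P0 via (12.51,3.505): [(11.9438, 0) (61, 0) (61, 13) (14.0437, 13)]  |A|=624.0808
3. ⊥bis P4·P1 via (25.515,2.245): [(11.9438, 0) (25.7932, 0) (24.182, 13) (14.0437, 13)]  |A|=155.9201
4. ⊥bis P4·P2 via (24.045,2.105): [(11.9438, 0) (24.3661, 0) (22.3831, 13) (14.0437, 13)]  |A|=134.9503
5. ⊥bis P4·P3 via (33.48,4.895): [(11.9438, 0) (24.3661, 0) (22.3831, 13) (14.0437, 13)]  |A|=134.9503
6. canonical 4-gon: [(11.9438, 0) (24.3661, 0) (22.3831, 13) (14.0437, 13)]
7. shoelace: 134.9503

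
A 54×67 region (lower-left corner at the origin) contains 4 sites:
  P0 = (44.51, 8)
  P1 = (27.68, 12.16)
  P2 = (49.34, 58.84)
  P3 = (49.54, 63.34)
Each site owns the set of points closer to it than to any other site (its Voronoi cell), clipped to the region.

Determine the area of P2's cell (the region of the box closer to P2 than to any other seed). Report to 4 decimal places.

Area of P2's cell: 1120.6590

1. box [0,54]×[0,67]: [(0, 0) (54, 0) (54, 67) (0, 67)]
2. ⊥bis P2·P0 via (46.925,33.42): [(0, 37.8781) (54, 32.7478) (54, 67) (0, 67)]  |A|=1711.1005
3. ⊥bis P2·P1 via (38.51,35.5): [(0, 53.369) (41.9802, 33.8898) (54, 32.7478) (54, 67) (0, 67)]  |A|=1385.943
4. ⊥bis P2·P3 via (49.44,61.09): [(0, 63.2873) (0, 53.369) (41.9802, 33.8898) (54, 32.7478) (54, 60.8873)]  |A|=1120.659
5. canonical 5-gon: [(0, 63.2873) (0, 53.369) (41.9802, 33.8898) (54, 32.7478) (54, 60.8873)]
6. shoelace: 1120.659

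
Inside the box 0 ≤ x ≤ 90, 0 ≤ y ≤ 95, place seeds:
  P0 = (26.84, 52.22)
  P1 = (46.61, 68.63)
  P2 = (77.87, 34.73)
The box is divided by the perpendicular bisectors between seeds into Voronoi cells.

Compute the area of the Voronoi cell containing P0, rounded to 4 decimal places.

1. box [0,90]×[0,95]: [(0, 0) (90, 0) (90, 95) (0, 95)]
2. ⊥bis P0·P1 via (36.725,60.425): [(0, 0) (86.8805, 0) (8.0262, 95) (0, 95)]  |A|=4508.0671
3. ⊥bis P0·P2 via (52.355,43.475): [(0, 0) (37.4544, 0) (51.8989, 42.1442) (8.0262, 95) (0, 95)]  |A|=3466.5551
4. canonical 5-gon: [(0, 0) (37.4544, 0) (51.8989, 42.1442) (8.0262, 95) (0, 95)]
5. shoelace: 3466.5551

Area of P0's cell: 3466.5551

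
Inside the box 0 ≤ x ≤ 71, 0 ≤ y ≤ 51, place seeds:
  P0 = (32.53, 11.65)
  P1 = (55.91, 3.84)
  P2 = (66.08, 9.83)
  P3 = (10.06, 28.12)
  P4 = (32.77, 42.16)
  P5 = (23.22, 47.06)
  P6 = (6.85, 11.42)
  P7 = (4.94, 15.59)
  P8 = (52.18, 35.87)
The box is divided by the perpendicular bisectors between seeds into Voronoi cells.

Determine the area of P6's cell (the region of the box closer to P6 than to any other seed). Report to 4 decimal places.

1. box [0,71]×[0,51]: [(0, 0) (71, 0) (71, 51) (0, 51)]
2. ⊥bis P6·P0 via (19.69,11.535): [(0, 0) (19.7933, 0) (19.3365, 51) (0, 51)]  |A|=997.8111
3. ⊥bis P6·P1 via (31.38,7.63): [(0, 0) (19.7933, 0) (19.3365, 51) (0, 51)]  |A|=997.8111
4. ⊥bis P6·P2 via (36.465,10.625): [(0, 0) (19.7933, 0) (19.3365, 51) (0, 51)]  |A|=997.8111
5. ⊥bis P6·P3 via (8.455,19.77): [(0, 21.3952) (0, 0) (19.7933, 0) (19.6355, 17.6209)]  |A|=384.4408
6. ⊥bis P6·P4 via (19.81,26.79): [(0, 21.3952) (0, 0) (19.7933, 0) (19.6355, 17.6209)]  |A|=384.4408
7. ⊥bis P6·P5 via (15.035,29.24): [(0, 21.3952) (0, 0) (19.7933, 0) (19.6355, 17.6209)]  |A|=384.4408
8. ⊥bis P6·P7 via (5.895,13.505): [(16.2865, 18.2647) (0, 10.8049) (0, 0) (19.7933, 0) (19.6355, 17.6209)]  |A|=298.2014
9. ⊥bis P6·P8 via (29.515,23.645): [(16.2865, 18.2647) (0, 10.8049) (0, 0) (19.7933, 0) (19.6355, 17.6209)]  |A|=298.2014
10. canonical 5-gon: [(16.2865, 18.2647) (0, 10.8049) (0, 0) (19.7933, 0) (19.6355, 17.6209)]
11. shoelace: 298.2014

Area of P6's cell: 298.2014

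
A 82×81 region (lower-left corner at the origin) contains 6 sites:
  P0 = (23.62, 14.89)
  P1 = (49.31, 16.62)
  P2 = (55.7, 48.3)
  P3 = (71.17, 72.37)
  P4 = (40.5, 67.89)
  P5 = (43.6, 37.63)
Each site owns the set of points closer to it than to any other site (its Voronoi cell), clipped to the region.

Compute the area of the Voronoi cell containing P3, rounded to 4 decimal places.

Area of P3's cell: 639.5822

1. box [0,82]×[0,81]: [(0, 0) (82, 0) (82, 81) (0, 81)]
2. ⊥bis P3·P0 via (47.395,43.63): [(82, 15.0032) (82, 81) (2.2209, 81)]  |A|=2632.5816
3. ⊥bis P3·P1 via (60.24,44.495): [(33.8323, 54.8497) (82, 35.9627) (82, 81) (2.2209, 81)]  |A|=2127.7956
4. ⊥bis P3·P2 via (63.435,60.335): [(82, 48.4031) (82, 81) (31.282, 81)]  |A|=826.6241
5. ⊥bis P3·P4 via (55.835,70.13): [(56.6266, 64.7108) (82, 48.4031) (82, 81) (54.2472, 81)]  |A|=639.5822
6. ⊥bis P3·P5 via (57.385,55): [(56.6266, 64.7108) (82, 48.4031) (82, 81) (54.2472, 81)]  |A|=639.5822
7. canonical 4-gon: [(56.6266, 64.7108) (82, 48.4031) (82, 81) (54.2472, 81)]
8. shoelace: 639.5822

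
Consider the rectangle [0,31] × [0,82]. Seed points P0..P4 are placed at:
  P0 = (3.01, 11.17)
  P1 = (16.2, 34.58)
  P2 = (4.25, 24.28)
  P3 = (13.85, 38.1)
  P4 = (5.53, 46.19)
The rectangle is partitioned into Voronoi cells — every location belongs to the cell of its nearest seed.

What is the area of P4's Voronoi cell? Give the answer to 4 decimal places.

Area of P4's cell: 1045.1388

1. box [0,31]×[0,82]: [(0, 0) (31, 0) (31, 82) (0, 82)]
2. ⊥bis P4·P0 via (4.27,28.68): [(0, 28.9873) (31, 26.7565) (31, 82) (0, 82)]  |A|=1677.971
3. ⊥bis P4·P1 via (10.865,40.385): [(0, 30.3997) (31, 58.8898) (31, 82) (0, 82)]  |A|=1158.0134
4. ⊥bis P4·P2 via (4.89,35.235): [(0, 35.5207) (5.2391, 35.2146) (31, 58.8898) (31, 82) (0, 82)]  |A|=1144.5987
5. ⊥bis P4·P3 via (9.69,42.145): [(0, 35.5207) (3.0742, 35.3411) (31, 64.0608) (31, 82) (0, 82)]  |A|=1045.1388
6. canonical 5-gon: [(0, 35.5207) (3.0742, 35.3411) (31, 64.0608) (31, 82) (0, 82)]
7. shoelace: 1045.1388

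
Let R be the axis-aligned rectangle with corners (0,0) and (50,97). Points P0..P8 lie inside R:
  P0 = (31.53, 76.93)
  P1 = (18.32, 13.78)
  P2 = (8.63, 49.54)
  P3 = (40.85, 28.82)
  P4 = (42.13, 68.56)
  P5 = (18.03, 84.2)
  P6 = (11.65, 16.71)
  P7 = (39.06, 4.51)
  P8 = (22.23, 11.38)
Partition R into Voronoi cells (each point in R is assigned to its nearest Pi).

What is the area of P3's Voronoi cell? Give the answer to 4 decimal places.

1. box [0,50]×[0,97]: [(0, 0) (50, 0) (50, 97) (0, 97)]
2. ⊥bis P3·P0 via (36.19,52.875): [(0, 45.8642) (0, 0) (50, 0) (50, 55.5503)]  |A|=2535.3621
3. ⊥bis P3·P1 via (29.585,21.3): [(11.677, 48.1263) (43.8039, 0) (50, 0) (50, 55.5503)]  |A|=1213.5246
4. ⊥bis P3·P2 via (24.74,39.18): [(33.1708, 52.2901) (21.2608, 33.7697) (43.8039, 0) (50, 0) (50, 55.5503)]  |A|=1039.2834
5. ⊥bis P3·P4 via (41.49,48.69): [(31.0715, 49.0256) (21.2608, 33.7697) (43.8039, 0) (50, 0) (50, 48.4159)]  |A|=947.7138
6. ⊥bis P3·P5 via (29.44,56.51): [(31.0715, 49.0256) (21.2608, 33.7697) (43.8039, 0) (50, 0) (50, 48.4159)]  |A|=947.7138
7. ⊥bis P3·P6 via (26.25,22.765): [(31.0715, 49.0256) (21.5193, 34.1718) (22.3837, 32.0877) (43.8039, 0) (50, 0) (50, 48.4159)]  |A|=947.2707
8. ⊥bis P3·P7 via (39.955,16.665): [(31.0715, 49.0256) (21.5193, 34.1718) (22.3837, 32.0877) (32.303, 17.2284) (50, 15.9254) (50, 48.4159)]  |A|=752.9805
9. ⊥bis P3·P8 via (31.54,20.1): [(31.0715, 49.0256) (21.5193, 34.1718) (22.3837, 32.0877) (27.5232, 24.3886) (34.3723, 17.0761) (50, 15.9254) (50, 48.4159)]  |A|=745.9364
10. canonical 7-gon: [(31.0715, 49.0256) (21.5193, 34.1718) (22.3837, 32.0877) (27.5232, 24.3886) (34.3723, 17.0761) (50, 15.9254) (50, 48.4159)]
11. shoelace: 745.9364

Area of P3's cell: 745.9364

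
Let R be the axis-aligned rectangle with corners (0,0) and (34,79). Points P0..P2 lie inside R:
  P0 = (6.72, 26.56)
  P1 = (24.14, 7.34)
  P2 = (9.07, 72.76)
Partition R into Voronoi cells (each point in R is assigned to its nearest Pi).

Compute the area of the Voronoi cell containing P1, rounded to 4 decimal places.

Area of P1's cell: 624.6808

1. box [0,34]×[0,79]: [(0, 0) (34, 0) (34, 79) (0, 79)]
2. ⊥bis P1·P0 via (15.43,16.95): [(0, 2.9651) (0, 0) (34, 0) (34, 33.7809)]  |A|=624.6808
3. ⊥bis P1·P2 via (16.605,40.05): [(0, 2.9651) (0, 0) (34, 0) (34, 33.7809)]  |A|=624.6808
4. canonical 4-gon: [(0, 2.9651) (0, 0) (34, 0) (34, 33.7809)]
5. shoelace: 624.6808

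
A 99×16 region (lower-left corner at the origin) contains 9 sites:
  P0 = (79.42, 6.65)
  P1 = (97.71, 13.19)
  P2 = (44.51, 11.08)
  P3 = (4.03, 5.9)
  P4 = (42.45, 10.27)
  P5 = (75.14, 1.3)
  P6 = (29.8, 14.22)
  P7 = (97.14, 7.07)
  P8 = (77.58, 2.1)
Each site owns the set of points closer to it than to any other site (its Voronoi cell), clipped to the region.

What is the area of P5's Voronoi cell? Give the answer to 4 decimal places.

Area of P5's cell: 174.2813

1. box [0,99]×[0,16]: [(0, 0) (99, 0) (99, 16) (0, 16)]
2. ⊥bis P5·P0 via (77.28,3.975): [(0, 0) (82.2487, 0) (62.2487, 16) (0, 16)]  |A|=1155.98
3. ⊥bis P5·P1 via (86.425,7.245): [(0, 0) (82.2487, 0) (62.2487, 16) (0, 16)]  |A|=1155.98
4. ⊥bis P5·P2 via (59.825,6.19): [(57.8486, 0) (82.2487, 0) (62.8131, 15.5485)]  |A|=189.6932
5. ⊥bis P5·P3 via (39.585,3.6): [(57.8486, 0) (82.2487, 0) (62.8131, 15.5485)]  |A|=189.6932
6. ⊥bis P5·P4 via (58.795,5.785): [(57.8486, 0) (82.2487, 0) (62.8131, 15.5485)]  |A|=189.6932
7. ⊥bis P5·P6 via (52.47,7.76): [(57.8486, 0) (82.2487, 0) (62.8131, 15.5485)]  |A|=189.6932
8. ⊥bis P5·P7 via (86.14,4.185): [(57.8486, 0) (82.2487, 0) (62.8131, 15.5485)]  |A|=189.6932
9. ⊥bis P5·P8 via (76.36,1.7): [(57.8486, 0) (76.9174, 0) (75.0218, 5.7816) (62.8131, 15.5485)]  |A|=174.2813
10. canonical 4-gon: [(57.8486, 0) (76.9174, 0) (75.0218, 5.7816) (62.8131, 15.5485)]
11. shoelace: 174.2813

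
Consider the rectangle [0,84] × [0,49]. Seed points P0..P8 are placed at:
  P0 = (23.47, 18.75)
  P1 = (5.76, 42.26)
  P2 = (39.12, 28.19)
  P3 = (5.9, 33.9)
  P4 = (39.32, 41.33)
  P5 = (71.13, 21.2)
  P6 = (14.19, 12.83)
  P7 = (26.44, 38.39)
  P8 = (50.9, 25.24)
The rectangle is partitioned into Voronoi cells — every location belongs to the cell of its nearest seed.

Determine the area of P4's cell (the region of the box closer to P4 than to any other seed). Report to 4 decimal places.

1. box [0,84]×[0,49]: [(0, 0) (84, 0) (84, 49) (0, 49)]
2. ⊥bis P4·P0 via (31.395,30.04): [(74.1902, 0) (84, 0) (84, 49) (4.3845, 49)]  |A|=2190.9215
3. ⊥bis P4·P1 via (22.54,41.795): [(22.3894, 36.3614) (74.1902, 0) (84, 0) (84, 49) (22.7397, 49)]  |A|=2074.9301
4. ⊥bis P4·P2 via (39.22,34.76): [(22.3894, 36.3614) (24.3484, 34.9864) (84, 34.0784) (84, 49) (22.7397, 49)]  |A|=886.9085
5. ⊥bis P4·P3 via (22.61,37.615): [(22.4448, 38.3582) (22.981, 35.9462) (24.3484, 34.9864) (84, 34.0784) (84, 49) (22.7397, 49)]  |A|=886.3064
6. ⊥bis P4·P5 via (55.225,31.265): [(22.4448, 38.3582) (22.981, 35.9462) (24.3484, 34.9864) (57.2629, 34.4854) (66.4481, 49) (22.7397, 49)]  |A|=559.4467
7. ⊥bis P4·P6 via (26.755,27.08): [(22.4448, 38.3582) (22.981, 35.9462) (24.3484, 34.9864) (57.2629, 34.4854) (66.4481, 49) (22.7397, 49)]  |A|=559.4467
8. ⊥bis P4·P7 via (32.88,39.86): [(34.0261, 34.8391) (57.2629, 34.4854) (66.4481, 49) (30.7937, 49)]  |A|=422.711
9. ⊥bis P4·P8 via (45.11,33.285): [(34.0261, 34.8391) (46.995, 34.6417) (66.0321, 48.3427) (66.4481, 49) (30.7937, 49)]  |A|=350.8833
10. canonical 5-gon: [(34.0261, 34.8391) (46.995, 34.6417) (66.0321, 48.3427) (66.4481, 49) (30.7937, 49)]
11. shoelace: 350.8833

Area of P4's cell: 350.8833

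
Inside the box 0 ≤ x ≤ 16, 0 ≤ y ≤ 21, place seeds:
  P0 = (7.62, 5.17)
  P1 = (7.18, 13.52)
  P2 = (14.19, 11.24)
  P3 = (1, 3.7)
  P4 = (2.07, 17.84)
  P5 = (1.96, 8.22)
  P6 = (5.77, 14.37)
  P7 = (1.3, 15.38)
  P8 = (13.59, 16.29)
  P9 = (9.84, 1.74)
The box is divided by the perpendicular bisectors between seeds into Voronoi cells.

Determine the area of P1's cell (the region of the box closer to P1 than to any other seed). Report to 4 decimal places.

1. box [0,16]×[0,21]: [(0, 0) (16, 0) (16, 21) (0, 21)]
2. ⊥bis P1·P0 via (7.4,9.345): [(0, 8.9551) (16, 9.7982) (16, 21) (0, 21)]  |A|=185.9741
3. ⊥bis P1·P2 via (10.685,12.38): [(0, 8.9551) (9.7379, 9.4682) (13.4887, 21) (0, 21)]  |A|=136.4207
4. ⊥bis P1·P3 via (4.09,8.61): [(0, 11.184) (3.2681, 9.1273) (9.7379, 9.4682) (13.4887, 21) (0, 21)]  |A|=132.7786
5. ⊥bis P1·P4 via (4.625,15.68): [(0.5379, 10.8455) (3.2681, 9.1273) (9.7379, 9.4682) (13.4887, 21) (9.1225, 21)]  |A|=83.8211
6. ⊥bis P1·P5 via (4.57,10.87): [(2.3811, 13.0258) (6.1835, 9.2809) (9.7379, 9.4682) (13.4887, 21) (9.1225, 21)]  |A|=73.5102
7. ⊥bis P1·P6 via (6.475,13.945): [(4.6022, 10.8383) (6.1835, 9.2809) (9.7379, 9.4682) (13.4887, 21) (10.728, 21)]  |A|=49.1241
8. ⊥bis P1·P7 via (4.24,14.45): [(4.6022, 10.8383) (6.1835, 9.2809) (9.7379, 9.4682) (13.4887, 21) (10.728, 21)]  |A|=49.1241
9. ⊥bis P1·P8 via (10.385,14.905): [(8.9941, 18.1237) (4.6022, 10.8383) (6.1835, 9.2809) (9.7379, 9.4682) (11.0247, 13.4246)]  |A|=31.6732
10. ⊥bis P1·P9 via (8.51,7.63): [(8.9941, 18.1237) (4.6022, 10.8383) (6.1835, 9.2809) (9.7379, 9.4682) (11.0247, 13.4246)]  |A|=31.6732
11. canonical 5-gon: [(8.9941, 18.1237) (4.6022, 10.8383) (6.1835, 9.2809) (9.7379, 9.4682) (11.0247, 13.4246)]
12. shoelace: 31.6732

Area of P1's cell: 31.6732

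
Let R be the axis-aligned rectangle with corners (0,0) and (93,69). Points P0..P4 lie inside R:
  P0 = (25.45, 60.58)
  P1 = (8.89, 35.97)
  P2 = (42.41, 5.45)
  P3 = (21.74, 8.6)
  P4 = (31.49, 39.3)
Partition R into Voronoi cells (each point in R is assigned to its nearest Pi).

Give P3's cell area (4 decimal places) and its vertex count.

1. box [0,93]×[0,69]: [(0, 0) (93, 0) (93, 69) (0, 69)]
2. ⊥bis P3·P0 via (23.595,34.59): [(0, 36.2741) (0, 0) (93, 0) (93, 29.6363)]  |A|=3064.8324
3. ⊥bis P3·P1 via (15.315,22.285): [(39.1582, 33.4792) (0, 15.0947) (0, 0) (93, 0) (93, 29.6363)]  |A|=2650.1601
4. ⊥bis P3·P2 via (32.075,7.025): [(35.8713, 31.936) (0, 15.0947) (0, 0) (31.0044, 0)]  |A|=765.8129
5. ⊥bis P3·P4 via (26.615,23.95): [(34.2832, 21.5147) (21.99, 25.4189) (0, 15.0947) (0, 0) (31.0044, 0)]  |A|=698.657
6. canonical 5-gon: [(34.2832, 21.5147) (21.99, 25.4189) (0, 15.0947) (0, 0) (31.0044, 0)]
7. shoelace: 698.657

Area of P3's cell: 698.6570 (5 vertices)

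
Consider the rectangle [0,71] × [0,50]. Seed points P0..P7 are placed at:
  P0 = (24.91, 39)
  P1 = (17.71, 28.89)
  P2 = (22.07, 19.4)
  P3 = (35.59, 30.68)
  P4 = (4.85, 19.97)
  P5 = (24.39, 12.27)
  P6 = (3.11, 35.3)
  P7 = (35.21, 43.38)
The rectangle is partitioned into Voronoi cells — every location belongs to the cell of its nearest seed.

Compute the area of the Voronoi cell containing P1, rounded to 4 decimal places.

1. box [0,71]×[0,50]: [(0, 0) (71, 0) (71, 50) (0, 50)]
2. ⊥bis P1·P0 via (21.31,33.945): [(0, 49.1213) (0, 0) (68.9744, 0)]  |A|=1694.0557
3. ⊥bis P1·P2 via (19.89,24.145): [(29.1178, 28.3845) (0, 49.1213) (0, 15.0069)]  |A|=496.6675
4. ⊥bis P1·P3 via (26.65,29.785): [(26.8926, 27.3622) (26.6115, 30.1694) (0, 49.1213) (0, 15.0069)]  |A|=493.4004
5. ⊥bis P1·P4 via (11.28,24.43): [(13.5106, 21.2141) (26.8926, 27.3622) (26.6115, 30.1694) (0, 49.1213) (0, 40.6924)]  |A|=319.8869
6. ⊥bis P1·P5 via (21.05,20.58): [(13.5106, 21.2141) (26.8926, 27.3622) (26.6115, 30.1694) (0, 49.1213) (0, 40.6924)]  |A|=319.8869
7. ⊥bis P1·P6 via (10.41,32.095): [(8.6864, 28.1692) (13.5106, 21.2141) (26.8926, 27.3622) (26.6115, 30.1694) (13.6251, 39.4179)]  |A|=182.6855
8. ⊥bis P1·P7 via (26.46,36.135): [(8.6864, 28.1692) (13.5106, 21.2141) (26.8926, 27.3622) (26.6115, 30.1694) (13.6251, 39.4179)]  |A|=182.6855
9. canonical 5-gon: [(8.6864, 28.1692) (13.5106, 21.2141) (26.8926, 27.3622) (26.6115, 30.1694) (13.6251, 39.4179)]
10. shoelace: 182.6855

Area of P1's cell: 182.6855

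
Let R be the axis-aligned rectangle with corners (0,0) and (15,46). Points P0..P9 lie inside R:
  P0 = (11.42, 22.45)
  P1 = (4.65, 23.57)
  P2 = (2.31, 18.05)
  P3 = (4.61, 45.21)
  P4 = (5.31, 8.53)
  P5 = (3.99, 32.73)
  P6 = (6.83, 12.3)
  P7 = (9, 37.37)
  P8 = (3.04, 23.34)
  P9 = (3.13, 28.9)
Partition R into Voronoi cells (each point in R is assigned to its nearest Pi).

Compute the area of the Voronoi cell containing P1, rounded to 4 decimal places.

1. box [0,15]×[0,46]: [(0, 0) (15, 0) (15, 46) (0, 46)]
2. ⊥bis P1·P0 via (8.035,23.01): [(0, 0) (4.2283, 0) (11.8384, 46) (0, 46)]  |A|=369.5339
3. ⊥bis P1·P2 via (3.48,20.81): [(0, 22.2852) (7.3964, 19.1498) (11.8384, 46) (0, 46)]  |A|=246.6331
4. ⊥bis P1·P3 via (4.63,34.39): [(0, 34.3814) (0, 22.2852) (7.3964, 19.1498) (9.9193, 34.3998)]  |A|=120.3454
5. ⊥bis P1·P4 via (4.98,16.05): [(0, 34.3814) (0, 22.2852) (7.3964, 19.1498) (9.9193, 34.3998)]  |A|=120.3454
6. ⊥bis P1·P5 via (4.32,28.15): [(0, 27.8387) (0, 22.2852) (7.3964, 19.1498) (8.9404, 28.4829)]  |A|=61.7616
7. ⊥bis P1·P6 via (5.74,17.935): [(0, 27.8387) (0, 22.2852) (7.3964, 19.1498) (8.9404, 28.4829)]  |A|=61.7616
8. ⊥bis P1·P7 via (6.825,30.47): [(0, 27.8387) (0, 22.2852) (7.3964, 19.1498) (8.9404, 28.4829)]  |A|=61.7616
9. ⊥bis P1·P8 via (3.845,23.455): [(3.186, 28.0683) (4.2707, 20.4748) (7.3964, 19.1498) (8.9404, 28.4829)]  |A|=37.682
10. ⊥bis P1·P9 via (3.89,26.235): [(3.4652, 26.1138) (4.2707, 20.4748) (7.3964, 19.1498) (8.8002, 27.6353)]  |A|=29.8464
11. canonical 4-gon: [(3.4652, 26.1138) (4.2707, 20.4748) (7.3964, 19.1498) (8.8002, 27.6353)]
12. shoelace: 29.8464

Area of P1's cell: 29.8464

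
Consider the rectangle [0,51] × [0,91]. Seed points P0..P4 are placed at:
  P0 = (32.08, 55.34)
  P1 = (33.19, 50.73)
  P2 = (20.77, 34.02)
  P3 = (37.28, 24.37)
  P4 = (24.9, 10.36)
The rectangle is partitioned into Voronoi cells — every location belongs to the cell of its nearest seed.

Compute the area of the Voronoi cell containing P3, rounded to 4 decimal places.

1. box [0,51]×[0,91]: [(0, 0) (51, 0) (51, 91) (0, 91)]
2. ⊥bis P3·P0 via (34.68,39.855): [(0, 34.0321) (0, 0) (51, 0) (51, 42.5952)]  |A|=1953.9955
3. ⊥bis P3·P1 via (35.235,37.55): [(0, 32.083) (0, 0) (51, 0) (51, 39.9961)]  |A|=1838.0157
4. ⊥bis P3·P2 via (29.025,29.195): [(33.7761, 37.3236) (11.9607, 0) (51, 0) (51, 39.9961)]  |A|=1072.988
5. ⊥bis P3·P4 via (31.09,17.365): [(33.7761, 37.3236) (25.1687, 22.5974) (50.7413, 0) (51, 0) (51, 39.9961)]  |A|=634.8177
6. canonical 5-gon: [(33.7761, 37.3236) (25.1687, 22.5974) (50.7413, 0) (51, 0) (51, 39.9961)]
7. shoelace: 634.8177

Area of P3's cell: 634.8177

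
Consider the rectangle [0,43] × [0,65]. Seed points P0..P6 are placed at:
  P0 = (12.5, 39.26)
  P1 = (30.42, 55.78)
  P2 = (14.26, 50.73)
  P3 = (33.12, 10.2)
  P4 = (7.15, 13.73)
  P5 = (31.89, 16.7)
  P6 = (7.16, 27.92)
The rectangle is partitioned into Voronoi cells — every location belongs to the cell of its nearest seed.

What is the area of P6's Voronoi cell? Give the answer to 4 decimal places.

Area of P6's cell: 257.8145

1. box [0,43]×[0,65]: [(0, 0) (43, 0) (43, 65) (0, 65)]
2. ⊥bis P6·P0 via (9.83,33.59): [(0, 38.2189) (0, 0) (43, 0) (43, 17.9703)]  |A|=1208.0679
3. ⊥bis P6·P1 via (18.79,41.85): [(0, 38.2189) (0, 0) (43, 0) (43, 17.9703)]  |A|=1208.0679
4. ⊥bis P6·P2 via (10.71,39.325): [(0, 38.2189) (0, 0) (43, 0) (43, 17.9703)]  |A|=1208.0679
5. ⊥bis P6·P3 via (20.14,19.06): [(25.1377, 26.3816) (0, 38.2189) (0, 0) (7.1299, 0)]  |A|=574.4161
6. ⊥bis P6·P4 via (7.155,20.825): [(21.3379, 20.815) (25.1377, 26.3816) (0, 38.2189) (0, 20.83)]  |A|=277.9769
7. ⊥bis P6·P5 via (19.525,22.31): [(18.8475, 20.8168) (22.0351, 27.8426) (0, 38.2189) (0, 20.83)]  |A|=257.8145
8. canonical 4-gon: [(18.8475, 20.8168) (22.0351, 27.8426) (0, 38.2189) (0, 20.83)]
9. shoelace: 257.8145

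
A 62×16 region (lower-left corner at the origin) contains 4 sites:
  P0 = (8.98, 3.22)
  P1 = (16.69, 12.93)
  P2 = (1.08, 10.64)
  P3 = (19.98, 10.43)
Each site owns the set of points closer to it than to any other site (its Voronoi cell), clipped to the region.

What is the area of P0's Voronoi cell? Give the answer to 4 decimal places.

Area of P0's cell: 121.5703

1. box [0,62]×[0,16]: [(0, 0) (62, 0) (62, 16) (0, 16)]
2. ⊥bis P0·P1 via (12.835,8.075): [(0, 0) (23.0047, 0) (2.8542, 16) (0, 16)]  |A|=206.8713
3. ⊥bis P0·P2 via (5.03,6.93): [(0, 1.5746) (0, 0) (23.0047, 0) (8.9802, 11.1358)]  |A|=135.1577
4. ⊥bis P0·P3 via (14.48,6.825): [(0, 1.5746) (0, 0) (18.9535, 0) (14.5568, 6.7079) (8.9802, 11.1358)]  |A|=121.5703
5. canonical 5-gon: [(0, 1.5746) (0, 0) (18.9535, 0) (14.5568, 6.7079) (8.9802, 11.1358)]
6. shoelace: 121.5703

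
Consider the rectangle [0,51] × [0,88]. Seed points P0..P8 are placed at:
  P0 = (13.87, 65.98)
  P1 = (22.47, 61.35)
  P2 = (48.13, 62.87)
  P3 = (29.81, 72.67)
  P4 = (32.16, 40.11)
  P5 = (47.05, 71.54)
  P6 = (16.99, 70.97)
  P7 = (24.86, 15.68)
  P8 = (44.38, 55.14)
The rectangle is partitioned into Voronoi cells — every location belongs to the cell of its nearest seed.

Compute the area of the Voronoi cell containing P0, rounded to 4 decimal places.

Area of P0's cell: 447.5883

1. box [0,51]×[0,88]: [(0, 0) (51, 0) (51, 88) (0, 88)]
2. ⊥bis P0·P1 via (18.17,63.665): [(0, 29.9151) (31.2713, 88) (0, 88)]  |A|=908.1946
3. ⊥bis P0·P2 via (31,64.425): [(0, 29.9151) (31.2713, 88) (0, 88)]  |A|=908.1946
4. ⊥bis P0·P3 via (21.84,69.325): [(0, 29.9151) (21.5672, 69.9751) (14.0021, 88) (0, 88)]  |A|=752.5569
5. ⊥bis P0·P4 via (23.015,53.045): [(0, 36.7735) (5.9614, 40.9882) (21.5672, 69.9751) (14.0021, 88) (0, 88)]  |A|=732.114
6. ⊥bis P0·P5 via (30.46,68.76): [(0, 36.7735) (5.9614, 40.9882) (21.5672, 69.9751) (14.0021, 88) (0, 88)]  |A|=732.114
7. ⊥bis P0·P6 via (15.43,68.475): [(0, 78.1226) (0, 36.7735) (5.9614, 40.9882) (19.4174, 65.9819)]  |A|=447.5883
8. ⊥bis P0·P7 via (19.365,40.83): [(0, 78.1226) (0, 36.7735) (5.9614, 40.9882) (19.4174, 65.9819)]  |A|=447.5883
9. ⊥bis P0·P8 via (29.125,60.56): [(0, 78.1226) (0, 36.7735) (5.9614, 40.9882) (19.4174, 65.9819)]  |A|=447.5883
10. canonical 4-gon: [(0, 78.1226) (0, 36.7735) (5.9614, 40.9882) (19.4174, 65.9819)]
11. shoelace: 447.5883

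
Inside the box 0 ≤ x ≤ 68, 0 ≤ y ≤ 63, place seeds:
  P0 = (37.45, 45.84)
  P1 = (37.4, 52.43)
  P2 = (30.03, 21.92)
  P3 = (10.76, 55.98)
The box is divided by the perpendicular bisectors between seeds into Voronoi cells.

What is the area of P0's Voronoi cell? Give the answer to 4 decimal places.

1. box [0,68]×[0,63]: [(0, 0) (68, 0) (68, 63) (0, 63)]
2. ⊥bis P0·P1 via (37.425,49.135): [(0, 48.851) (0, 0) (68, 0) (68, 49.367)]  |A|=3339.4129
3. ⊥bis P0·P2 via (33.74,33.88): [(0, 48.851) (0, 44.3462) (68, 23.2525) (68, 49.367)]  |A|=1041.0573
4. ⊥bis P0·P3 via (24.105,50.91): [(23.3902, 49.0285) (19.3329, 38.3491) (68, 23.2525) (68, 49.367)]  |A|=872.9743
5. canonical 4-gon: [(23.3902, 49.0285) (19.3329, 38.3491) (68, 23.2525) (68, 49.367)]
6. shoelace: 872.9743

Area of P0's cell: 872.9743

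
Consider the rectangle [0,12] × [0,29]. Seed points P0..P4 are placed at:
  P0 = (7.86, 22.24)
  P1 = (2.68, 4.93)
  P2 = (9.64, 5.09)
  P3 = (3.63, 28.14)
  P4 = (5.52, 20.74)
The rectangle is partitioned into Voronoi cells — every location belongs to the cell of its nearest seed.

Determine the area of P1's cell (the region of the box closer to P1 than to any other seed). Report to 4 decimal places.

1. box [0,12]×[0,29]: [(0, 0) (12, 0) (12, 29) (0, 29)]
2. ⊥bis P1·P0 via (5.27,13.585): [(0, 15.162) (0, 0) (12, 0) (12, 11.5711)]  |A|=160.3986
3. ⊥bis P1·P2 via (6.16,5.01): [(5.9677, 13.3762) (0, 15.162) (0, 0) (6.2752, 0)]  |A|=87.2101
4. ⊥bis P1·P3 via (3.155,16.535): [(5.9677, 13.3762) (0, 15.162) (0, 0) (6.2752, 0)]  |A|=87.2101
5. ⊥bis P1·P4 via (4.1,12.835): [(5.9879, 12.4959) (0, 13.5715) (0, 0) (6.2752, 0)]  |A|=79.8393
6. canonical 4-gon: [(5.9879, 12.4959) (0, 13.5715) (0, 0) (6.2752, 0)]
7. shoelace: 79.8393

Area of P1's cell: 79.8393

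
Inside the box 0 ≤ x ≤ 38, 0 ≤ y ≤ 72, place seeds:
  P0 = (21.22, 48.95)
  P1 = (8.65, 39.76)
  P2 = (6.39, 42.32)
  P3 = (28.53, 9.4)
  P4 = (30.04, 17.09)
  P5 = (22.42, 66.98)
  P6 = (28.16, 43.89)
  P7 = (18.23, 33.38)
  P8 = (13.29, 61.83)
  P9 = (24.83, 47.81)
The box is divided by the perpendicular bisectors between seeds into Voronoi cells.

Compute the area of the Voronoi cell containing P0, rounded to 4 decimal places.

1. box [0,38]×[0,72]: [(0, 0) (38, 0) (38, 72) (0, 72)]
2. ⊥bis P0·P1 via (14.935,44.355): [(0, 64.783) (38, 12.8069) (38, 72) (0, 72)]  |A|=1261.7927
3. ⊥bis P0·P2 via (13.805,45.635): [(13.4994, 46.3187) (38, 12.8069) (38, 72) (2.0181, 72)]  |A|=1187.1664
4. ⊥bis P0·P3 via (24.875,29.175): [(13.4994, 46.3187) (25.8953, 29.3636) (38, 31.6009) (38, 72) (2.0181, 72)]  |A|=1073.4187
5. ⊥bis P0·P4 via (25.63,33.02): [(13.4994, 46.3187) (23.6274, 32.4656) (38, 36.4445) (38, 72) (2.0181, 72)]  |A|=1017.2998
6. ⊥bis P0·P5 via (21.82,57.965): [(7.8778, 58.8929) (13.4994, 46.3187) (23.6274, 32.4656) (38, 36.4445) (38, 56.8881)]  |A|=553.8898
7. ⊥bis P0·P6 via (24.69,46.42): [(32.5851, 57.2485) (7.8778, 58.8929) (13.4994, 46.3187) (19.0653, 38.7056)]  |A|=253.785
8. ⊥bis P0·P7 via (19.725,41.165): [(20.7193, 40.9741) (32.5851, 57.2485) (7.8778, 58.8929) (13.4994, 46.3187) (16.8658, 41.7141)]  |A|=248.8022
9. ⊥bis P0·P8 via (17.255,55.39): [(20.7193, 40.9741) (32.5851, 57.2485) (21.4747, 57.988) (11.1298, 51.6188) (13.4994, 46.3187) (16.8658, 41.7141)]  |A|=200.8212
10. ⊥bis P0·P9 via (23.025,48.38): [(20.6882, 40.98) (25.9647, 57.6891) (21.4747, 57.988) (11.1298, 51.6188) (13.4994, 46.3187) (16.8658, 41.7141)]  |A|=144.0591
11. canonical 6-gon: [(20.6882, 40.98) (25.9647, 57.6891) (21.4747, 57.988) (11.1298, 51.6188) (13.4994, 46.3187) (16.8658, 41.7141)]
12. shoelace: 144.0591

Area of P0's cell: 144.0591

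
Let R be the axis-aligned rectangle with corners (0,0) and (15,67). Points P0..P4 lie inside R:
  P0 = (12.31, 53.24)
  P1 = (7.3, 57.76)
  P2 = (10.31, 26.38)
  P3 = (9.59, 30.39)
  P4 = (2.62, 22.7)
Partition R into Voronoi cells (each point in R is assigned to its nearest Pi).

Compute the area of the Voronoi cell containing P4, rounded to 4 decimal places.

Area of P4's cell: 320.5911

1. box [0,15]×[0,67]: [(0, 0) (15, 0) (15, 67) (0, 67)]
2. ⊥bis P4·P0 via (7.465,37.97): [(0, 40.3386) (0, 0) (15, 0) (15, 35.5792)]  |A|=569.3834
3. ⊥bis P4·P1 via (4.96,40.23): [(0, 40.3386) (0, 0) (15, 0) (15, 35.5792)]  |A|=569.3834
4. ⊥bis P4·P2 via (6.465,24.54): [(0, 38.0497) (0, 0) (15, 0) (15, 6.7046)]  |A|=335.6578
5. ⊥bis P4·P3 via (6.105,26.545): [(5.0463, 27.5045) (0, 32.0784) (0, 0) (15, 0) (15, 6.7046)]  |A|=320.5911
6. canonical 5-gon: [(5.0463, 27.5045) (0, 32.0784) (0, 0) (15, 0) (15, 6.7046)]
7. shoelace: 320.5911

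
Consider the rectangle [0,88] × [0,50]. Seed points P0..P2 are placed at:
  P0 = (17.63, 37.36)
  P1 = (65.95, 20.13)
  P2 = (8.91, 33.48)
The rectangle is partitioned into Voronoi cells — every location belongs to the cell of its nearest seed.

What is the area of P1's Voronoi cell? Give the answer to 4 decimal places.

Area of P1's cell: 2377.2698

1. box [0,88]×[0,50]: [(0, 0) (88, 0) (88, 50) (0, 50)]
2. ⊥bis P1·P0 via (41.79,28.745): [(31.5401, 0) (88, 0) (88, 50) (49.3691, 50)]  |A|=2377.2698
3. ⊥bis P1·P2 via (37.43,26.805): [(31.5401, 0) (88, 0) (88, 50) (49.3691, 50)]  |A|=2377.2698
4. canonical 4-gon: [(31.5401, 0) (88, 0) (88, 50) (49.3691, 50)]
5. shoelace: 2377.2698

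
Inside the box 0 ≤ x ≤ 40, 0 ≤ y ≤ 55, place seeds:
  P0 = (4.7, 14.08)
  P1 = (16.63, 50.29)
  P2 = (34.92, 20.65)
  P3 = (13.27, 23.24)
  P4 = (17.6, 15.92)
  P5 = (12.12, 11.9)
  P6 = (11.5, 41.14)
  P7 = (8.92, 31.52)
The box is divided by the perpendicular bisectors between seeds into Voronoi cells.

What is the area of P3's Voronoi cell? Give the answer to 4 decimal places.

Area of P3's cell: 173.8037

1. box [0,40]×[0,55]: [(0, 0) (40, 0) (40, 55) (0, 55)]
2. ⊥bis P3·P0 via (8.985,18.66): [(0, 27.0663) (28.9296, 0) (40, 0) (40, 55) (0, 55)]  |A|=1808.4912
3. ⊥bis P3·P1 via (14.95,36.765): [(0, 38.622) (0, 27.0663) (28.9296, 0) (40, 0) (40, 33.6534)]  |A|=1053.9999
4. ⊥bis P3·P2 via (24.095,21.945): [(25.7081, 35.4287) (0, 38.622) (0, 27.0663) (22.2206, 6.2769)]  |A|=508.6741
5. ⊥bis P3·P4 via (15.435,19.58): [(24.45, 24.9127) (25.7081, 35.4287) (0, 38.622) (0, 27.0663) (10.881, 16.8862)]  |A|=391.1864
6. ⊥bis P3·P5 via (12.695,17.57): [(12.1333, 17.627) (24.45, 24.9127) (25.7081, 35.4287) (0, 38.622) (0, 27.0663) (9.8407, 17.8595)]  |A|=390.1916
7. ⊥bis P3·P6 via (12.385,32.19): [(12.1333, 17.627) (24.45, 24.9127) (25.4755, 33.4844) (0, 30.9653) (0, 27.0663) (9.8407, 17.8595)]  |A|=267.2999
8. ⊥bis P3·P7 via (11.095,27.38): [(12.1333, 17.627) (24.45, 24.9127) (25.4755, 33.4844) (22.0743, 33.1481) (3.7751, 23.5344) (9.8407, 17.8595)]  |A|=173.8037
9. canonical 6-gon: [(12.1333, 17.627) (24.45, 24.9127) (25.4755, 33.4844) (22.0743, 33.1481) (3.7751, 23.5344) (9.8407, 17.8595)]
10. shoelace: 173.8037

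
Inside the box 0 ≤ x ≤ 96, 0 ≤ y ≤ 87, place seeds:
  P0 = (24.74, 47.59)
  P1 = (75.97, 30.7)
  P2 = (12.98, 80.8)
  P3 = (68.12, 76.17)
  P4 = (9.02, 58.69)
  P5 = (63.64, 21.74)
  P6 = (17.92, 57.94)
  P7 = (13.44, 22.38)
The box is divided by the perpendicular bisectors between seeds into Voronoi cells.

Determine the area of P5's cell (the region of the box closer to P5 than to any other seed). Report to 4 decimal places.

Area of P5's cell: 1423.0111

1. box [0,96]×[0,87]: [(0, 0) (96, 0) (96, 87) (0, 87)]
2. ⊥bis P5·P0 via (44.19,34.665): [(21.1543, 0) (96, 0) (96, 87) (78.9679, 87)]  |A|=3996.6866
3. ⊥bis P5·P1 via (69.805,26.22): [(53.4939, 48.6659) (21.1543, 0) (88.8586, 0)]  |A|=1647.4471
4. ⊥bis P5·P2 via (38.31,51.27): [(53.4939, 48.6659) (21.1543, 0) (88.8586, 0)]  |A|=1647.4471
5. ⊥bis P5·P3 via (65.88,48.955): [(53.4939, 48.6659) (21.1543, 0) (88.8586, 0)]  |A|=1647.4471
6. ⊥bis P5·P4 via (36.33,40.215): [(53.4939, 48.6659) (21.1543, 0) (88.8586, 0)]  |A|=1647.4471
7. ⊥bis P5·P6 via (40.78,39.84): [(53.4939, 48.6659) (21.1543, 0) (88.8586, 0)]  |A|=1647.4471
8. ⊥bis P5·P7 via (38.54,22.06): [(53.4939, 48.6659) (38.5933, 26.2429) (38.2588, 0) (88.8586, 0)]  |A|=1423.0111
9. canonical 4-gon: [(53.4939, 48.6659) (38.5933, 26.2429) (38.2588, 0) (88.8586, 0)]
10. shoelace: 1423.0111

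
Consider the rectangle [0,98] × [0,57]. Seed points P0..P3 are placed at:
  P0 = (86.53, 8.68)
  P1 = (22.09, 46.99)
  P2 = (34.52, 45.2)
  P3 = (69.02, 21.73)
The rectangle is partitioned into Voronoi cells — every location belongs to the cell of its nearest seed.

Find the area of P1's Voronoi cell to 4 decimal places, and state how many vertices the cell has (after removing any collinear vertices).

1. box [0,98]×[0,57]: [(0, 0) (98, 0) (98, 57) (0, 57)]
2. ⊥bis P1·P0 via (54.31,27.835): [(0, 0) (37.7619, 0) (71.6488, 57) (0, 57)]  |A|=3118.2048
3. ⊥bis P1·P2 via (28.305,46.095): [(0, 0) (21.667, 0) (29.8754, 57) (0, 57)]  |A|=1468.9588
4. ⊥bis P1·P3 via (45.555,34.36): [(0, 0) (21.667, 0) (29.8754, 57) (0, 57)]  |A|=1468.9588
5. canonical 4-gon: [(0, 0) (21.667, 0) (29.8754, 57) (0, 57)]
6. shoelace: 1468.9588

Area of P1's cell: 1468.9588 (4 vertices)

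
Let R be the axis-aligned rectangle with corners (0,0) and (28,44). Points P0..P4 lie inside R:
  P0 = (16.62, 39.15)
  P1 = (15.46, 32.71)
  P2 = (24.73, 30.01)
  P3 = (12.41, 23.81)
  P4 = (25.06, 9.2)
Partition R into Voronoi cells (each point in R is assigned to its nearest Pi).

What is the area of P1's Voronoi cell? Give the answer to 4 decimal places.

1. box [0,28]×[0,44]: [(0, 0) (28, 0) (28, 44) (0, 44)]
2. ⊥bis P1·P0 via (16.04,35.93): [(0, 38.8192) (0, 0) (28, 0) (28, 33.7757)]  |A|=1016.3287
3. ⊥bis P1·P2 via (20.095,31.36): [(21.1576, 35.0082) (0, 38.8192) (0, 0) (10.961, 0)]  |A|=602.5229
4. ⊥bis P1·P3 via (13.935,28.26): [(18.715, 26.6219) (21.1576, 35.0082) (0, 38.8192) (0, 33.0355)]  |A|=147.4921
5. ⊥bis P1·P4 via (20.26,20.955): [(18.715, 26.6219) (21.1576, 35.0082) (0, 38.8192) (0, 33.0355)]  |A|=147.4921
6. canonical 4-gon: [(18.715, 26.6219) (21.1576, 35.0082) (0, 38.8192) (0, 33.0355)]
7. shoelace: 147.4921

Area of P1's cell: 147.4921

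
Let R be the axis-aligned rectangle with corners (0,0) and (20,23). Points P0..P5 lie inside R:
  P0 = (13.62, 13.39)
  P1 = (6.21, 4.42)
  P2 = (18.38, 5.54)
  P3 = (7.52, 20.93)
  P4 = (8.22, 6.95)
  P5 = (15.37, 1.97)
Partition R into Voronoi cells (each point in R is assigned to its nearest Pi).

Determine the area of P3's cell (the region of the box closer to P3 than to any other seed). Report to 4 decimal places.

1. box [0,20]×[0,23]: [(0, 0) (20, 0) (20, 23) (0, 23)]
2. ⊥bis P3·P0 via (10.57,17.16): [(0, 8.6087) (17.7886, 23) (0, 23)]  |A|=128.0009
3. ⊥bis P3·P1 via (6.865,12.675): [(0, 13.2197) (5.1905, 12.8079) (17.7886, 23) (0, 23)]  |A|=116.0342
4. ⊥bis P3·P2 via (12.95,13.235): [(0, 13.2197) (5.1905, 12.8079) (17.7886, 23) (0, 23)]  |A|=116.0342
5. ⊥bis P3·P4 via (7.87,13.94): [(0, 13.5459) (6.5054, 13.8717) (17.7886, 23) (0, 23)]  |A|=111.9415
6. ⊥bis P3·P5 via (11.445,11.45): [(0, 13.5459) (6.5054, 13.8717) (17.7886, 23) (0, 23)]  |A|=111.9415
7. canonical 4-gon: [(0, 13.5459) (6.5054, 13.8717) (17.7886, 23) (0, 23)]
8. shoelace: 111.9415

Area of P3's cell: 111.9415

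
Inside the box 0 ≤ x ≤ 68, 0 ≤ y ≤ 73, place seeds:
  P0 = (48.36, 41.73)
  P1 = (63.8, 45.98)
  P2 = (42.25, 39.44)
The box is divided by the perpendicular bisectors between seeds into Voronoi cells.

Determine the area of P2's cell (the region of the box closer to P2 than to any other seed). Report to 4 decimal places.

1. box [0,68]×[0,73]: [(0, 0) (68, 0) (68, 73) (0, 73)]
2. ⊥bis P2·P0 via (45.305,40.585): [(0, 0) (60.5161, 0) (33.156, 73) (0, 73)]  |A|=3419.0309
3. ⊥bis P2·P1 via (53.025,42.71): [(0, 0) (60.5161, 0) (33.156, 73) (0, 73)]  |A|=3419.0309
4. canonical 4-gon: [(0, 0) (60.5161, 0) (33.156, 73) (0, 73)]
5. shoelace: 3419.0309

Area of P2's cell: 3419.0309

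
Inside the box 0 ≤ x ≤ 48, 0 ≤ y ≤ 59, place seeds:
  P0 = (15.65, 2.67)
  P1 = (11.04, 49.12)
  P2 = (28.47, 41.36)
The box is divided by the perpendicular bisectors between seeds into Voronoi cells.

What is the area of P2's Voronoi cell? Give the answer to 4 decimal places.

1. box [0,48]×[0,59]: [(0, 0) (48, 0) (48, 59) (0, 59)]
2. ⊥bis P2·P0 via (22.06,22.015): [(0, 29.3246) (48, 13.4197) (48, 59) (0, 59)]  |A|=1806.1355
3. ⊥bis P2·P1 via (19.755,45.24): [(11.0406, 25.6663) (48, 13.4197) (48, 59) (25.8811, 59)]  |A|=1210.9623
4. canonical 4-gon: [(11.0406, 25.6663) (48, 13.4197) (48, 59) (25.8811, 59)]
5. shoelace: 1210.9623

Area of P2's cell: 1210.9623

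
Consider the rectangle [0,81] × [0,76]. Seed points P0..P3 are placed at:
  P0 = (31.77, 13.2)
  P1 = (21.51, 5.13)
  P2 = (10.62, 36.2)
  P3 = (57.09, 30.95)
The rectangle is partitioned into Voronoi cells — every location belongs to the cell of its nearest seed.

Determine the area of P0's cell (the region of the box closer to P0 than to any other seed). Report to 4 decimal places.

Area of P0's cell: 785.4064

1. box [0,81]×[0,76]: [(0, 0) (81, 0) (81, 76) (0, 76)]
2. ⊥bis P0·P1 via (26.64,9.165): [(0, 43.0344) (33.8487, 0) (81, 0) (81, 76) (0, 76)]  |A|=5427.6694
3. ⊥bis P0·P2 via (21.195,24.7): [(17.2641, 21.0853) (33.8487, 0) (81, 0) (81, 76) (76.9822, 76)]  |A|=3029.3803
4. ⊥bis P0·P3 via (44.43,22.075): [(34.2038, 36.6624) (17.2641, 21.0853) (33.8487, 0) (59.9052, 0)]  |A|=785.4064
5. canonical 4-gon: [(34.2038, 36.6624) (17.2641, 21.0853) (33.8487, 0) (59.9052, 0)]
6. shoelace: 785.4064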